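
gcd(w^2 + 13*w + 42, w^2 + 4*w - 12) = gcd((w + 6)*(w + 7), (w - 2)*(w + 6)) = w + 6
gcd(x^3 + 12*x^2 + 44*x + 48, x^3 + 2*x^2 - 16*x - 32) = x^2 + 6*x + 8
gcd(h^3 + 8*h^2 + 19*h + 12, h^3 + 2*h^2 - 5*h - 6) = h^2 + 4*h + 3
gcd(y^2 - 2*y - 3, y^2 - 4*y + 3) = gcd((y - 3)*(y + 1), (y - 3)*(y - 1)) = y - 3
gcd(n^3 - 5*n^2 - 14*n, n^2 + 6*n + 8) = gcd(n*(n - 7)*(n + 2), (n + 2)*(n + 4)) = n + 2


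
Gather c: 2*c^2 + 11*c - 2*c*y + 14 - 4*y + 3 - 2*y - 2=2*c^2 + c*(11 - 2*y) - 6*y + 15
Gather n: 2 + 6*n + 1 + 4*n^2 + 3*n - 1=4*n^2 + 9*n + 2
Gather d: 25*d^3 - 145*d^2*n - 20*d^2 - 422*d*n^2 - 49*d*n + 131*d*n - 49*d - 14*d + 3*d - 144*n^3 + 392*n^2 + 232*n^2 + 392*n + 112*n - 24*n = 25*d^3 + d^2*(-145*n - 20) + d*(-422*n^2 + 82*n - 60) - 144*n^3 + 624*n^2 + 480*n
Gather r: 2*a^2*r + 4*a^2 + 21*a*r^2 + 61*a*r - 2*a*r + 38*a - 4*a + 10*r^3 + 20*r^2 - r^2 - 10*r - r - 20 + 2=4*a^2 + 34*a + 10*r^3 + r^2*(21*a + 19) + r*(2*a^2 + 59*a - 11) - 18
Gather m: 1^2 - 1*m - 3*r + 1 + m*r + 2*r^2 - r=m*(r - 1) + 2*r^2 - 4*r + 2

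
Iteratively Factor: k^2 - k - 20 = (k + 4)*(k - 5)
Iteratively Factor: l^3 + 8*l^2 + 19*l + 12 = (l + 4)*(l^2 + 4*l + 3) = (l + 1)*(l + 4)*(l + 3)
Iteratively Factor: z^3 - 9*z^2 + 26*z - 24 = (z - 3)*(z^2 - 6*z + 8) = (z - 4)*(z - 3)*(z - 2)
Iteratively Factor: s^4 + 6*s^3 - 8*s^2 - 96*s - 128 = (s + 4)*(s^3 + 2*s^2 - 16*s - 32) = (s - 4)*(s + 4)*(s^2 + 6*s + 8) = (s - 4)*(s + 2)*(s + 4)*(s + 4)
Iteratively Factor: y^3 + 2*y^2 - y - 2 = (y - 1)*(y^2 + 3*y + 2) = (y - 1)*(y + 1)*(y + 2)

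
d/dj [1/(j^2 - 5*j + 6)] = (5 - 2*j)/(j^2 - 5*j + 6)^2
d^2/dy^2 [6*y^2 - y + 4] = 12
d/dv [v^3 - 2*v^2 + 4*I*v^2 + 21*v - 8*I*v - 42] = 3*v^2 + v*(-4 + 8*I) + 21 - 8*I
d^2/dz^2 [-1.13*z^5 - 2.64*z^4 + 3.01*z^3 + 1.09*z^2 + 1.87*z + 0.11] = -22.6*z^3 - 31.68*z^2 + 18.06*z + 2.18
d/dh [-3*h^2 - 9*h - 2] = -6*h - 9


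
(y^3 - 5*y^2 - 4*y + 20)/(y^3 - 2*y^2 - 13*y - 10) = (y - 2)/(y + 1)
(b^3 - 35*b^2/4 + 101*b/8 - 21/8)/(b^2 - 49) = (8*b^2 - 14*b + 3)/(8*(b + 7))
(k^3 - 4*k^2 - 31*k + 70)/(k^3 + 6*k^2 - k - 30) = (k - 7)/(k + 3)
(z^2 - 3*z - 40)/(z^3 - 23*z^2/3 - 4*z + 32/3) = 3*(z + 5)/(3*z^2 + z - 4)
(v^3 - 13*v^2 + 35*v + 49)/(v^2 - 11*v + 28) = (v^2 - 6*v - 7)/(v - 4)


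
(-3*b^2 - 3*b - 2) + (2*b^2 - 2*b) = -b^2 - 5*b - 2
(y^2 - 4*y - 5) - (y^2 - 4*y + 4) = -9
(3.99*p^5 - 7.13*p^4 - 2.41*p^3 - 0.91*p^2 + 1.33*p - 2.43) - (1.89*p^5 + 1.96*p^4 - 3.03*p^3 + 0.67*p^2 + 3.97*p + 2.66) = 2.1*p^5 - 9.09*p^4 + 0.62*p^3 - 1.58*p^2 - 2.64*p - 5.09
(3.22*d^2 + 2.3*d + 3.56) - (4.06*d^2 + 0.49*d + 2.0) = -0.839999999999999*d^2 + 1.81*d + 1.56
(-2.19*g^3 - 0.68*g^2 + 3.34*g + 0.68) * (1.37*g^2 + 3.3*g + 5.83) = -3.0003*g^5 - 8.1586*g^4 - 10.4359*g^3 + 7.9892*g^2 + 21.7162*g + 3.9644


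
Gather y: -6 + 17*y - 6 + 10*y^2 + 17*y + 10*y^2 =20*y^2 + 34*y - 12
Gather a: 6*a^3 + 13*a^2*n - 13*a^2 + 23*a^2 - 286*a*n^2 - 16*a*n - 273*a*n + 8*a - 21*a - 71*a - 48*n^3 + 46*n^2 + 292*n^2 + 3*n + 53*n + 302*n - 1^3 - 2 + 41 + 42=6*a^3 + a^2*(13*n + 10) + a*(-286*n^2 - 289*n - 84) - 48*n^3 + 338*n^2 + 358*n + 80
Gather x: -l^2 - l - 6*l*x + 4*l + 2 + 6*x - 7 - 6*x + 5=-l^2 - 6*l*x + 3*l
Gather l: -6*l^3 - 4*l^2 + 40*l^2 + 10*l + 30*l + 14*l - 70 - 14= -6*l^3 + 36*l^2 + 54*l - 84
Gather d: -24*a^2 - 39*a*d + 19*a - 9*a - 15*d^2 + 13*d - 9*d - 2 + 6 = -24*a^2 + 10*a - 15*d^2 + d*(4 - 39*a) + 4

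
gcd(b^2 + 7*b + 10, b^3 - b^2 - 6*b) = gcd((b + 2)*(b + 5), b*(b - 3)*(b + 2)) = b + 2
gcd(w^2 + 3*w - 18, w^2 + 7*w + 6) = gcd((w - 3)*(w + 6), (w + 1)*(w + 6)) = w + 6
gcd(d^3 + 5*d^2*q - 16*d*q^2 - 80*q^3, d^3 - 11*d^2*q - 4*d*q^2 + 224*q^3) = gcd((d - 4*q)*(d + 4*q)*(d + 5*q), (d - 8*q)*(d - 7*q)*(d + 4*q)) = d + 4*q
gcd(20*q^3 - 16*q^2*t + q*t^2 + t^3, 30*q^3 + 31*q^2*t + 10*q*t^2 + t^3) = 5*q + t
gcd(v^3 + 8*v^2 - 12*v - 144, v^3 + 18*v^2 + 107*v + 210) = v + 6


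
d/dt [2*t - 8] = 2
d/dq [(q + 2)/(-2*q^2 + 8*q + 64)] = (-q^2/2 + 2*q + (q - 2)*(q + 2) + 16)/(-q^2 + 4*q + 32)^2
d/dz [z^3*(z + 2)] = z^2*(4*z + 6)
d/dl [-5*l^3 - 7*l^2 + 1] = l*(-15*l - 14)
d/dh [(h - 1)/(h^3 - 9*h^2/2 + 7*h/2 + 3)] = 2*(-4*h^3 + 15*h^2 - 18*h + 13)/(4*h^6 - 36*h^5 + 109*h^4 - 102*h^3 - 59*h^2 + 84*h + 36)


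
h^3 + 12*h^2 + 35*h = h*(h + 5)*(h + 7)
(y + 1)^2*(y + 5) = y^3 + 7*y^2 + 11*y + 5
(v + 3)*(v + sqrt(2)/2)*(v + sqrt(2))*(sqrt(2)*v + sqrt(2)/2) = sqrt(2)*v^4 + 3*v^3 + 7*sqrt(2)*v^3/2 + 5*sqrt(2)*v^2/2 + 21*v^2/2 + 9*v/2 + 7*sqrt(2)*v/2 + 3*sqrt(2)/2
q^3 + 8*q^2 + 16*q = q*(q + 4)^2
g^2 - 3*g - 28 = (g - 7)*(g + 4)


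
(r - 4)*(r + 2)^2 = r^3 - 12*r - 16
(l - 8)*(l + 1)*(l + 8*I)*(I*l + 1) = I*l^4 - 7*l^3 - 7*I*l^3 + 49*l^2 + 56*l - 56*I*l - 64*I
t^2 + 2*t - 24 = (t - 4)*(t + 6)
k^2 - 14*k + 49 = (k - 7)^2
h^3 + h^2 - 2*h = h*(h - 1)*(h + 2)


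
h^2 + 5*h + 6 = (h + 2)*(h + 3)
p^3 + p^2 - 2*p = p*(p - 1)*(p + 2)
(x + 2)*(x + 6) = x^2 + 8*x + 12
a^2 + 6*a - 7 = (a - 1)*(a + 7)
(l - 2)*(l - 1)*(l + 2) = l^3 - l^2 - 4*l + 4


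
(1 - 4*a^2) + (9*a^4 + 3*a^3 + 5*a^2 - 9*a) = 9*a^4 + 3*a^3 + a^2 - 9*a + 1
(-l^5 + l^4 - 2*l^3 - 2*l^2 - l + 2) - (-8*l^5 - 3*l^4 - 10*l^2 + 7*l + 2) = 7*l^5 + 4*l^4 - 2*l^3 + 8*l^2 - 8*l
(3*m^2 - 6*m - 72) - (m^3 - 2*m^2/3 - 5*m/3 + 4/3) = -m^3 + 11*m^2/3 - 13*m/3 - 220/3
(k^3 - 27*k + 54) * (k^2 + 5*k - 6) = k^5 + 5*k^4 - 33*k^3 - 81*k^2 + 432*k - 324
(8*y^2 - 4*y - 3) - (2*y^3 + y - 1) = -2*y^3 + 8*y^2 - 5*y - 2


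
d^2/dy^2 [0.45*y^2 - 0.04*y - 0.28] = 0.900000000000000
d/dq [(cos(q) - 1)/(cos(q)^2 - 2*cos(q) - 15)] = (cos(q)^2 - 2*cos(q) + 17)*sin(q)/(sin(q)^2 + 2*cos(q) + 14)^2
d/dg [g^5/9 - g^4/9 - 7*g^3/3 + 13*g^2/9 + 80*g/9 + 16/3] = 5*g^4/9 - 4*g^3/9 - 7*g^2 + 26*g/9 + 80/9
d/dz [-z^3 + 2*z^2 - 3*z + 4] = -3*z^2 + 4*z - 3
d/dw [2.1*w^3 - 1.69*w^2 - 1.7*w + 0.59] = 6.3*w^2 - 3.38*w - 1.7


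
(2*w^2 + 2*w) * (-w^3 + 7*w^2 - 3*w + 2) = -2*w^5 + 12*w^4 + 8*w^3 - 2*w^2 + 4*w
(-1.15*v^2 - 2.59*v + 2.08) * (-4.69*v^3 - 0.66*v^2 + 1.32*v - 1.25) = 5.3935*v^5 + 12.9061*v^4 - 9.5638*v^3 - 3.3541*v^2 + 5.9831*v - 2.6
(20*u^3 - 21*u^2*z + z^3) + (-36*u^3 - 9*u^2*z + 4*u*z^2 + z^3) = -16*u^3 - 30*u^2*z + 4*u*z^2 + 2*z^3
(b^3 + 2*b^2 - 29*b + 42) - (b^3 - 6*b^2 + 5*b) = 8*b^2 - 34*b + 42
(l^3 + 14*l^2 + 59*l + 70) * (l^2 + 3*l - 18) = l^5 + 17*l^4 + 83*l^3 - 5*l^2 - 852*l - 1260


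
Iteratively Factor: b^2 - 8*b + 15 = (b - 5)*(b - 3)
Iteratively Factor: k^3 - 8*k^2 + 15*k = (k - 3)*(k^2 - 5*k) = (k - 5)*(k - 3)*(k)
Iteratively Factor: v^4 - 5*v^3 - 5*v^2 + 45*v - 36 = (v - 3)*(v^3 - 2*v^2 - 11*v + 12) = (v - 3)*(v - 1)*(v^2 - v - 12) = (v - 3)*(v - 1)*(v + 3)*(v - 4)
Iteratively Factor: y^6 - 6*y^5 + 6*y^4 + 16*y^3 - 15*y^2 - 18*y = (y)*(y^5 - 6*y^4 + 6*y^3 + 16*y^2 - 15*y - 18) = y*(y + 1)*(y^4 - 7*y^3 + 13*y^2 + 3*y - 18) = y*(y - 3)*(y + 1)*(y^3 - 4*y^2 + y + 6) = y*(y - 3)*(y + 1)^2*(y^2 - 5*y + 6) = y*(y - 3)*(y - 2)*(y + 1)^2*(y - 3)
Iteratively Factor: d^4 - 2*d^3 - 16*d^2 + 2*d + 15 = (d - 5)*(d^3 + 3*d^2 - d - 3) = (d - 5)*(d + 3)*(d^2 - 1) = (d - 5)*(d - 1)*(d + 3)*(d + 1)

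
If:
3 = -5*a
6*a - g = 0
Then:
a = -3/5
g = -18/5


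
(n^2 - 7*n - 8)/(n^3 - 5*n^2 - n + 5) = (n - 8)/(n^2 - 6*n + 5)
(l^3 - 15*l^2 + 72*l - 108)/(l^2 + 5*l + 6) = (l^3 - 15*l^2 + 72*l - 108)/(l^2 + 5*l + 6)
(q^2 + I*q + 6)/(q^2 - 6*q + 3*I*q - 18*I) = (q - 2*I)/(q - 6)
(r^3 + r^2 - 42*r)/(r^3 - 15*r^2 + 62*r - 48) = r*(r + 7)/(r^2 - 9*r + 8)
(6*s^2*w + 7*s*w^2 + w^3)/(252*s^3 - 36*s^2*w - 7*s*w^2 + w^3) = w*(s + w)/(42*s^2 - 13*s*w + w^2)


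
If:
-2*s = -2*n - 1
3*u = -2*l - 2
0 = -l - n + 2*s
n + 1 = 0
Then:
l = 0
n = -1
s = -1/2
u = -2/3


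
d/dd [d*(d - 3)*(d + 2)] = 3*d^2 - 2*d - 6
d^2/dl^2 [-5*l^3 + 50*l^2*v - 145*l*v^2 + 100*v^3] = -30*l + 100*v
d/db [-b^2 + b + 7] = 1 - 2*b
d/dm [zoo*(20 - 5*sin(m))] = zoo*cos(m)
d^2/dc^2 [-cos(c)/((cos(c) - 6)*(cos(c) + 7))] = (-(1 - cos(c)^2)^2 + cos(c)^5 + 250*cos(c)^3 + 40*cos(c)^2 + 1512*cos(c) - 83)/((cos(c) - 6)^3*(cos(c) + 7)^3)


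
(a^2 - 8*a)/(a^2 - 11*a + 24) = a/(a - 3)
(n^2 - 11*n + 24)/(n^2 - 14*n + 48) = (n - 3)/(n - 6)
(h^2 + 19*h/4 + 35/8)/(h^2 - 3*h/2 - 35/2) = (h + 5/4)/(h - 5)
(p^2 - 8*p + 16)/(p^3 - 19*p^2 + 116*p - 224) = (p - 4)/(p^2 - 15*p + 56)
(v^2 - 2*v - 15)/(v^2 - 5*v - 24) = (v - 5)/(v - 8)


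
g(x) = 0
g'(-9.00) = 0.00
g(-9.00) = 0.00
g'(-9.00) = 0.00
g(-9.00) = 0.00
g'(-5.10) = 0.00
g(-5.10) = 0.00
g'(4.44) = 0.00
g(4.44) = 0.00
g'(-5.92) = 0.00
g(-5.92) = 0.00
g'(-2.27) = 0.00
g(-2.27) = 0.00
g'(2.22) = 0.00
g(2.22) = 0.00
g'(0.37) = 0.00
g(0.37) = 0.00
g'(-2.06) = 0.00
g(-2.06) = 0.00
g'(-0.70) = 0.00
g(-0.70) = 0.00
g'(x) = 0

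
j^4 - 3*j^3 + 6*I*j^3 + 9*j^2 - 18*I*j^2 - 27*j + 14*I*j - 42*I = (j - 3)*(j - 2*I)*(j + I)*(j + 7*I)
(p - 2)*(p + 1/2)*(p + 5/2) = p^3 + p^2 - 19*p/4 - 5/2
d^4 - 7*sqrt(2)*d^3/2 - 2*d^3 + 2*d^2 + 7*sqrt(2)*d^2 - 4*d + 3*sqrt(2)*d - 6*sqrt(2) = (d - 2)*(d - 3*sqrt(2))*(d - sqrt(2))*(d + sqrt(2)/2)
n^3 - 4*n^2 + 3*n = n*(n - 3)*(n - 1)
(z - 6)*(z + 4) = z^2 - 2*z - 24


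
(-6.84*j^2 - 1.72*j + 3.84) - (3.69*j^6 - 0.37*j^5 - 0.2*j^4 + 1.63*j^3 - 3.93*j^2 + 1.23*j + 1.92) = -3.69*j^6 + 0.37*j^5 + 0.2*j^4 - 1.63*j^3 - 2.91*j^2 - 2.95*j + 1.92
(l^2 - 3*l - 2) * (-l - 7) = -l^3 - 4*l^2 + 23*l + 14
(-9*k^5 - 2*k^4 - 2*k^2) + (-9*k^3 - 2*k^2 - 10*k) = -9*k^5 - 2*k^4 - 9*k^3 - 4*k^2 - 10*k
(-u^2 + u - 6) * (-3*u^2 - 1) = 3*u^4 - 3*u^3 + 19*u^2 - u + 6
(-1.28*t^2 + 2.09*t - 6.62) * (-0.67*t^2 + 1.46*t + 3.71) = 0.8576*t^4 - 3.2691*t^3 + 2.738*t^2 - 1.9113*t - 24.5602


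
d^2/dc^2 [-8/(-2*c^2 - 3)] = 96*(2*c^2 - 1)/(2*c^2 + 3)^3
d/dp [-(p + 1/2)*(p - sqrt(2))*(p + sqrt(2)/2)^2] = -4*p^3 - 3*p^2/2 + 3*p + sqrt(2)/2 + 3/4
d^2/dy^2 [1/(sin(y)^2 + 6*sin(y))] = 2*(-2*sin(y) - 9 - 15/sin(y) + 18/sin(y)^2 + 36/sin(y)^3)/(sin(y) + 6)^3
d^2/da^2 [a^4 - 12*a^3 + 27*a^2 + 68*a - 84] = 12*a^2 - 72*a + 54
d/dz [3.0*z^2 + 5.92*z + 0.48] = 6.0*z + 5.92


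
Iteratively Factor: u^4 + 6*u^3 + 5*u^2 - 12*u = (u + 4)*(u^3 + 2*u^2 - 3*u) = u*(u + 4)*(u^2 + 2*u - 3) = u*(u - 1)*(u + 4)*(u + 3)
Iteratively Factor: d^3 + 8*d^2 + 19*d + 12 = (d + 3)*(d^2 + 5*d + 4) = (d + 3)*(d + 4)*(d + 1)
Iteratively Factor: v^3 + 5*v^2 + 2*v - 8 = (v + 2)*(v^2 + 3*v - 4) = (v + 2)*(v + 4)*(v - 1)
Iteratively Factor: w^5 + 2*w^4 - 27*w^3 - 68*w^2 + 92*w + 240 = (w + 3)*(w^4 - w^3 - 24*w^2 + 4*w + 80) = (w - 5)*(w + 3)*(w^3 + 4*w^2 - 4*w - 16) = (w - 5)*(w + 2)*(w + 3)*(w^2 + 2*w - 8) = (w - 5)*(w - 2)*(w + 2)*(w + 3)*(w + 4)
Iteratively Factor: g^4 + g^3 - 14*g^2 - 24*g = (g + 2)*(g^3 - g^2 - 12*g) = g*(g + 2)*(g^2 - g - 12) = g*(g + 2)*(g + 3)*(g - 4)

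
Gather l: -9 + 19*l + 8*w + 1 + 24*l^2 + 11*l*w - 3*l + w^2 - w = 24*l^2 + l*(11*w + 16) + w^2 + 7*w - 8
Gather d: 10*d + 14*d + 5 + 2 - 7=24*d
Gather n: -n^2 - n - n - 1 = -n^2 - 2*n - 1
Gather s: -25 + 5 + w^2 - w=w^2 - w - 20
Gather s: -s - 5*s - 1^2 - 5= -6*s - 6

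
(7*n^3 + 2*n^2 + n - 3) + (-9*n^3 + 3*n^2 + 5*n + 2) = -2*n^3 + 5*n^2 + 6*n - 1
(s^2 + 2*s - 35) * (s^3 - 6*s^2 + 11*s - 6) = s^5 - 4*s^4 - 36*s^3 + 226*s^2 - 397*s + 210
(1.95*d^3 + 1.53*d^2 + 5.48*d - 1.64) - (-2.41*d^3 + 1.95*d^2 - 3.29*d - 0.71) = 4.36*d^3 - 0.42*d^2 + 8.77*d - 0.93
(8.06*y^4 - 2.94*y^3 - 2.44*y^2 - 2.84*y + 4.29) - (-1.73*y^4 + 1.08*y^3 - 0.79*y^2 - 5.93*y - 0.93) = 9.79*y^4 - 4.02*y^3 - 1.65*y^2 + 3.09*y + 5.22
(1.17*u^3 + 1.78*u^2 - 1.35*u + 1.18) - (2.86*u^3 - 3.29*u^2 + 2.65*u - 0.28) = -1.69*u^3 + 5.07*u^2 - 4.0*u + 1.46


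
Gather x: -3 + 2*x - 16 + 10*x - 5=12*x - 24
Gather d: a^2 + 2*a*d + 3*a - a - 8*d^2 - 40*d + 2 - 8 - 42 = a^2 + 2*a - 8*d^2 + d*(2*a - 40) - 48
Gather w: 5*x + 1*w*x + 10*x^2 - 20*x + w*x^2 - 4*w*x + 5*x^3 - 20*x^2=w*(x^2 - 3*x) + 5*x^3 - 10*x^2 - 15*x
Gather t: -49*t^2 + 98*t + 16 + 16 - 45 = -49*t^2 + 98*t - 13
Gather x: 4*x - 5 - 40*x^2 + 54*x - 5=-40*x^2 + 58*x - 10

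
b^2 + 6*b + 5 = (b + 1)*(b + 5)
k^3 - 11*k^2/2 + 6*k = k*(k - 4)*(k - 3/2)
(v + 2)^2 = v^2 + 4*v + 4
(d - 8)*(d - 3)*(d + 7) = d^3 - 4*d^2 - 53*d + 168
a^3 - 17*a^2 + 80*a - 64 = (a - 8)^2*(a - 1)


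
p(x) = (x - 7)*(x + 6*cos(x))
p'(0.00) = -1.00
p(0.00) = -42.00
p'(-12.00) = 35.23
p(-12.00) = 131.80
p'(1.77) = 26.11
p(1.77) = -3.05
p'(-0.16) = -8.24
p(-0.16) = -41.27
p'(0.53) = 18.86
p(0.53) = -36.92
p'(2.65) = 5.33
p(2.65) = 11.48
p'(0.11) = 3.72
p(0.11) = -41.85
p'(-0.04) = -2.77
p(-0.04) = -41.92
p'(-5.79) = 23.04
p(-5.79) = 6.46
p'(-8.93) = -75.53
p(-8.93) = 226.37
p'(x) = x + (1 - 6*sin(x))*(x - 7) + 6*cos(x) = x + (7 - x)*(6*sin(x) - 1) + 6*cos(x)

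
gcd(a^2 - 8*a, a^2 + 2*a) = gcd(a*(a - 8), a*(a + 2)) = a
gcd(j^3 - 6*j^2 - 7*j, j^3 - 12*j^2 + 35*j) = j^2 - 7*j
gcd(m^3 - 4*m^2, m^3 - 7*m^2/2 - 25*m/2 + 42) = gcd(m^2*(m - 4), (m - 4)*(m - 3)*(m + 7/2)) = m - 4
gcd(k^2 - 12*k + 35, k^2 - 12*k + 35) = k^2 - 12*k + 35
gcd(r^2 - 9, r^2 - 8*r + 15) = r - 3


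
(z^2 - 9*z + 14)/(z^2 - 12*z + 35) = (z - 2)/(z - 5)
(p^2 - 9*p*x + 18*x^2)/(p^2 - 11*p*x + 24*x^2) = (-p + 6*x)/(-p + 8*x)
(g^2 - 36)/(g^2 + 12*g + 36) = (g - 6)/(g + 6)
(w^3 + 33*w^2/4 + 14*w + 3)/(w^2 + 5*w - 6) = (4*w^2 + 9*w + 2)/(4*(w - 1))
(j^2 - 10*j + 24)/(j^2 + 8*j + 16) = (j^2 - 10*j + 24)/(j^2 + 8*j + 16)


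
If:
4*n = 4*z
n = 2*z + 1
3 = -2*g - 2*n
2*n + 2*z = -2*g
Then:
No Solution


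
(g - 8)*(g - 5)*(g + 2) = g^3 - 11*g^2 + 14*g + 80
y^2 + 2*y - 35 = (y - 5)*(y + 7)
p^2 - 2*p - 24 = (p - 6)*(p + 4)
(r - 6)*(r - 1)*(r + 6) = r^3 - r^2 - 36*r + 36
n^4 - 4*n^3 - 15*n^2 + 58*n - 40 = (n - 5)*(n - 2)*(n - 1)*(n + 4)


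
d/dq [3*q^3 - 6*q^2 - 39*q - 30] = 9*q^2 - 12*q - 39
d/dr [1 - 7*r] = -7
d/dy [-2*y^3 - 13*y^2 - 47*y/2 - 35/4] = -6*y^2 - 26*y - 47/2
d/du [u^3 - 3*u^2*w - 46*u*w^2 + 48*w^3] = 3*u^2 - 6*u*w - 46*w^2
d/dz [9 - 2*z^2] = -4*z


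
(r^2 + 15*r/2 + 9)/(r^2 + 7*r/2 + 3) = (r + 6)/(r + 2)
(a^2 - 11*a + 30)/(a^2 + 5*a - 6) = (a^2 - 11*a + 30)/(a^2 + 5*a - 6)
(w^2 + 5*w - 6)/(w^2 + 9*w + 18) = (w - 1)/(w + 3)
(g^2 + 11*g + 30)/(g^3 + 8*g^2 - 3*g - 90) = 1/(g - 3)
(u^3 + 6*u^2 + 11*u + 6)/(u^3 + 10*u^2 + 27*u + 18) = (u + 2)/(u + 6)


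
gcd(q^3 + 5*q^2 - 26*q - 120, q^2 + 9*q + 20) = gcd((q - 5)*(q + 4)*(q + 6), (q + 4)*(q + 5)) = q + 4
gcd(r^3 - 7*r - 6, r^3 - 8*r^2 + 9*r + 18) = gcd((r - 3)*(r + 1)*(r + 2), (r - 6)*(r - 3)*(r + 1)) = r^2 - 2*r - 3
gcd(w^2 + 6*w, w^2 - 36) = w + 6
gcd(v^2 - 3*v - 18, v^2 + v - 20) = 1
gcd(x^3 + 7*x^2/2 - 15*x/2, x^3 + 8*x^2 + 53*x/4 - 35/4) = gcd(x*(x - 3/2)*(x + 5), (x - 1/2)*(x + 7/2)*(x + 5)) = x + 5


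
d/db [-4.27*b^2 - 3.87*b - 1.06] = -8.54*b - 3.87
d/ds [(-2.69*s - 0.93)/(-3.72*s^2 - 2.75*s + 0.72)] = (10.0068*s^2 + 7.3975*s - (2.69*s + 0.93)*(7.44*s + 2.75) - 1.9368)/(3.72*s^2 + 2.75*s - 0.72)^2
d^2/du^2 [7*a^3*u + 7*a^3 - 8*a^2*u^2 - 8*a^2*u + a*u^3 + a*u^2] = 2*a*(-8*a + 3*u + 1)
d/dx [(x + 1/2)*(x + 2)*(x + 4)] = 3*x^2 + 13*x + 11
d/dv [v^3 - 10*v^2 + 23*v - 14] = 3*v^2 - 20*v + 23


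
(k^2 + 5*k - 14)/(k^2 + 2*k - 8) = (k + 7)/(k + 4)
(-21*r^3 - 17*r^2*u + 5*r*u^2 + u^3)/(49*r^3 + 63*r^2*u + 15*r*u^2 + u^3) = (-3*r + u)/(7*r + u)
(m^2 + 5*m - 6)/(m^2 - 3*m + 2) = (m + 6)/(m - 2)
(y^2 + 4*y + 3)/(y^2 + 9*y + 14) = (y^2 + 4*y + 3)/(y^2 + 9*y + 14)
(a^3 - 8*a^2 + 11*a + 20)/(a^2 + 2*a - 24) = (a^2 - 4*a - 5)/(a + 6)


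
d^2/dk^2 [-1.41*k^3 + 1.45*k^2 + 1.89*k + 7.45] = 2.9 - 8.46*k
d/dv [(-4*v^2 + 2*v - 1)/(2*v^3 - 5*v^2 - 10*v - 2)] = 2*(4*v^4 - 4*v^3 + 28*v^2 + 3*v - 7)/(4*v^6 - 20*v^5 - 15*v^4 + 92*v^3 + 120*v^2 + 40*v + 4)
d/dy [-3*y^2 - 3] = -6*y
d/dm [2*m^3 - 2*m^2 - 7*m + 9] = 6*m^2 - 4*m - 7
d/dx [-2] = 0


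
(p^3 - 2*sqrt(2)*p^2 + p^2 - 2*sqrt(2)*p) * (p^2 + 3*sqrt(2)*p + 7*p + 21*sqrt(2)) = p^5 + sqrt(2)*p^4 + 8*p^4 - 5*p^3 + 8*sqrt(2)*p^3 - 96*p^2 + 7*sqrt(2)*p^2 - 84*p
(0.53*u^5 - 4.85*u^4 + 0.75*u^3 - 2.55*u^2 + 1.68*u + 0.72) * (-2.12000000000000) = -1.1236*u^5 + 10.282*u^4 - 1.59*u^3 + 5.406*u^2 - 3.5616*u - 1.5264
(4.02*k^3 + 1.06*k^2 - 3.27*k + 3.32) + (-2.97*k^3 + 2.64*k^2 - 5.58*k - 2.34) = 1.05*k^3 + 3.7*k^2 - 8.85*k + 0.98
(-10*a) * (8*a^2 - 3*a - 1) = -80*a^3 + 30*a^2 + 10*a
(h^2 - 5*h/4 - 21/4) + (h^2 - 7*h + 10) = 2*h^2 - 33*h/4 + 19/4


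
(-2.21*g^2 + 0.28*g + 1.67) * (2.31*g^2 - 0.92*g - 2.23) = -5.1051*g^4 + 2.68*g^3 + 8.5284*g^2 - 2.1608*g - 3.7241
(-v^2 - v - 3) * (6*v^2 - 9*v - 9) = -6*v^4 + 3*v^3 + 36*v + 27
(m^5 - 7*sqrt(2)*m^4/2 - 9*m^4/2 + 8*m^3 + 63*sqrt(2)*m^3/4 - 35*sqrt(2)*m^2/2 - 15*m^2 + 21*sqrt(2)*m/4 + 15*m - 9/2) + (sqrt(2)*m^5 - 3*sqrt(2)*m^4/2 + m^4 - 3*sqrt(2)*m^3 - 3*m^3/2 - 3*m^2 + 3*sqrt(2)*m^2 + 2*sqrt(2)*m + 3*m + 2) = m^5 + sqrt(2)*m^5 - 5*sqrt(2)*m^4 - 7*m^4/2 + 13*m^3/2 + 51*sqrt(2)*m^3/4 - 29*sqrt(2)*m^2/2 - 18*m^2 + 29*sqrt(2)*m/4 + 18*m - 5/2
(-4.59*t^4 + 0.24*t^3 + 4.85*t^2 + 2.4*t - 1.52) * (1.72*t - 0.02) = -7.8948*t^5 + 0.5046*t^4 + 8.3372*t^3 + 4.031*t^2 - 2.6624*t + 0.0304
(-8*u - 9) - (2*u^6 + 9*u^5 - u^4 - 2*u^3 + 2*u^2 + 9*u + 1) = -2*u^6 - 9*u^5 + u^4 + 2*u^3 - 2*u^2 - 17*u - 10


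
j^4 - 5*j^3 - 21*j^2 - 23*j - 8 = (j - 8)*(j + 1)^3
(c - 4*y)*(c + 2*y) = c^2 - 2*c*y - 8*y^2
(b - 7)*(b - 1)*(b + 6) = b^3 - 2*b^2 - 41*b + 42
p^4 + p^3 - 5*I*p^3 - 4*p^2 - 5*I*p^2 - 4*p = p*(p + 1)*(p - 4*I)*(p - I)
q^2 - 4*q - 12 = (q - 6)*(q + 2)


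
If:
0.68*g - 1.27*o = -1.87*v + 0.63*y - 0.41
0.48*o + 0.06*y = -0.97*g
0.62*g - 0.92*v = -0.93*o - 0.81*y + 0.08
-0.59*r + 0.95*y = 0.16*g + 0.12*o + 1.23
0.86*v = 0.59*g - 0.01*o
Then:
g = -0.11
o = 0.24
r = -2.40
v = -0.08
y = -0.18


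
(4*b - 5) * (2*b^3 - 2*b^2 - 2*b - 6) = 8*b^4 - 18*b^3 + 2*b^2 - 14*b + 30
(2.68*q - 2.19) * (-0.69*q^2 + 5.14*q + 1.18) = -1.8492*q^3 + 15.2863*q^2 - 8.0942*q - 2.5842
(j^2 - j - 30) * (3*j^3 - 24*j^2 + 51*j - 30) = 3*j^5 - 27*j^4 - 15*j^3 + 639*j^2 - 1500*j + 900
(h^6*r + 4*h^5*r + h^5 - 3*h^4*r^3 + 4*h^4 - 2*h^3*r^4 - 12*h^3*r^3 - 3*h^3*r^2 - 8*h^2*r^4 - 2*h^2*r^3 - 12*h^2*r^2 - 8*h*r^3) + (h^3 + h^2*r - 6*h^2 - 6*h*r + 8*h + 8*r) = h^6*r + 4*h^5*r + h^5 - 3*h^4*r^3 + 4*h^4 - 2*h^3*r^4 - 12*h^3*r^3 - 3*h^3*r^2 + h^3 - 8*h^2*r^4 - 2*h^2*r^3 - 12*h^2*r^2 + h^2*r - 6*h^2 - 8*h*r^3 - 6*h*r + 8*h + 8*r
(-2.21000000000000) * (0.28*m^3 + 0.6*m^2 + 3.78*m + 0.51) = -0.6188*m^3 - 1.326*m^2 - 8.3538*m - 1.1271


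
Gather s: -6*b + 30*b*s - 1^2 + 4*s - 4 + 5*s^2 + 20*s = -6*b + 5*s^2 + s*(30*b + 24) - 5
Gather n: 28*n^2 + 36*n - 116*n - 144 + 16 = 28*n^2 - 80*n - 128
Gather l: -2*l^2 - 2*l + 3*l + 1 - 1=-2*l^2 + l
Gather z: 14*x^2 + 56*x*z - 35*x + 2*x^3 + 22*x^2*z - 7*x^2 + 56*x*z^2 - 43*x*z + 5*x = 2*x^3 + 7*x^2 + 56*x*z^2 - 30*x + z*(22*x^2 + 13*x)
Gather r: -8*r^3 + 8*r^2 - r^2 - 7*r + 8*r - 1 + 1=-8*r^3 + 7*r^2 + r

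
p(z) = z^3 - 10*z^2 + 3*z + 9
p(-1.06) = -6.61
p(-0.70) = 1.66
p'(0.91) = -12.72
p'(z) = 3*z^2 - 20*z + 3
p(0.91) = 4.20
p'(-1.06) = 27.57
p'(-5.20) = 188.12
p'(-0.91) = 23.68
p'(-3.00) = 90.00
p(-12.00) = -3195.00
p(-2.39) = -68.94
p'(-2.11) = 58.56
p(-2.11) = -51.24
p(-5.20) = -417.61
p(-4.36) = -277.06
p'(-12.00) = 675.00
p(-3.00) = -117.00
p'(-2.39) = 67.94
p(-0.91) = -2.76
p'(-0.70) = 18.47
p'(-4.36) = 147.23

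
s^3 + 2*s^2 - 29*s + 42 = (s - 3)*(s - 2)*(s + 7)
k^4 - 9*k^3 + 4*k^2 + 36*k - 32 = (k - 8)*(k - 2)*(k - 1)*(k + 2)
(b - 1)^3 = b^3 - 3*b^2 + 3*b - 1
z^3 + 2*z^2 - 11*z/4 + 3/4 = (z - 1/2)^2*(z + 3)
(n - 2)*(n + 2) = n^2 - 4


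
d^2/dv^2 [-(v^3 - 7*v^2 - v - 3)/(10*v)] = (3 - v^3)/(5*v^3)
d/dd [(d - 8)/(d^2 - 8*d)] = -1/d^2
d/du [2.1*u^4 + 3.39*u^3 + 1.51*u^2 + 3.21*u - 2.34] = 8.4*u^3 + 10.17*u^2 + 3.02*u + 3.21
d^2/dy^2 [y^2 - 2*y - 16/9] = 2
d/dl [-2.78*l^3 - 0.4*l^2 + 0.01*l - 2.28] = -8.34*l^2 - 0.8*l + 0.01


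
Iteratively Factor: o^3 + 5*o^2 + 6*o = (o)*(o^2 + 5*o + 6) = o*(o + 3)*(o + 2)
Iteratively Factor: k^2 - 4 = (k + 2)*(k - 2)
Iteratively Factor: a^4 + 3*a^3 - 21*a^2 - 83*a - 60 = (a - 5)*(a^3 + 8*a^2 + 19*a + 12) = (a - 5)*(a + 3)*(a^2 + 5*a + 4) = (a - 5)*(a + 3)*(a + 4)*(a + 1)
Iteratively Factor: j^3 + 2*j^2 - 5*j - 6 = (j - 2)*(j^2 + 4*j + 3) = (j - 2)*(j + 1)*(j + 3)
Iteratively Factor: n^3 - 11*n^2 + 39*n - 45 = (n - 5)*(n^2 - 6*n + 9) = (n - 5)*(n - 3)*(n - 3)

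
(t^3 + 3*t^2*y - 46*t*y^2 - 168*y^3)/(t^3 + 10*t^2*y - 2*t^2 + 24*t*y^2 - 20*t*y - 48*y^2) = (t - 7*y)/(t - 2)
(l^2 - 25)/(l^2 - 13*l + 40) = (l + 5)/(l - 8)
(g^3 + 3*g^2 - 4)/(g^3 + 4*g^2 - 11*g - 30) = (g^2 + g - 2)/(g^2 + 2*g - 15)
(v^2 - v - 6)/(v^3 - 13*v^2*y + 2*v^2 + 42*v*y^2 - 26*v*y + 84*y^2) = (v - 3)/(v^2 - 13*v*y + 42*y^2)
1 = 1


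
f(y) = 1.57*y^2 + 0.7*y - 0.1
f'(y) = 3.14*y + 0.7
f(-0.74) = 0.24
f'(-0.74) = -1.62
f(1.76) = 6.00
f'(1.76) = 6.23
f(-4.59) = 29.76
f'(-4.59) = -13.71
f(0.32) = 0.28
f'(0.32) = 1.70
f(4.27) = 31.51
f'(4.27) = 14.11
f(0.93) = 1.91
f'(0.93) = 3.62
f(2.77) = 13.89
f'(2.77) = 9.40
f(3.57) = 22.41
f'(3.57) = 11.91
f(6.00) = 60.62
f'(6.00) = 19.54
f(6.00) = 60.62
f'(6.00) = 19.54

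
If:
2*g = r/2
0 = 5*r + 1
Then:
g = -1/20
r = -1/5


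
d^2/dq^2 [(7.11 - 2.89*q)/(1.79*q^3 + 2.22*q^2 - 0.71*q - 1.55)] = (-55.559094*q^5 + 204.46812*q^4 + 416.227534*q^3 + 59.8092900000001*q^2 - 8.547462*q + 62.460212)/(5.735339*q^9 + 21.339306*q^8 + 19.640775*q^7 - 20.886405*q^6 - 44.746815*q^5 - 7.74038400000001*q^4 + 27.202174*q^3 + 13.656585*q^2 - 5.117325*q - 3.723875)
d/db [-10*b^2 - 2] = -20*b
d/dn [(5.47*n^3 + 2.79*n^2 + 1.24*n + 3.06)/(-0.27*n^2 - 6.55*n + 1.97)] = (-1.4769*n^4 - 71.657*n^3 + 14.388*n^2 + 12.645*n + 22.4858)/(0.0729*n^4 + 3.537*n^3 + 41.8387*n^2 - 25.807*n + 3.8809)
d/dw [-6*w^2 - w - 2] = -12*w - 1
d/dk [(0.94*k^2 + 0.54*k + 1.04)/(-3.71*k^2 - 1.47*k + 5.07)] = (0.621600000000001*k^2 + 17.2484*k + 4.2666)/(13.7641*k^4 + 10.9074*k^3 - 35.4585*k^2 - 14.9058*k + 25.7049)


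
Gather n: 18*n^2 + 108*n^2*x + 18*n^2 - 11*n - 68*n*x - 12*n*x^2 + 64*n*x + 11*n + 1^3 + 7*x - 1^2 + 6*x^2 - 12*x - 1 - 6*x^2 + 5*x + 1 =n^2*(108*x + 36) + n*(-12*x^2 - 4*x)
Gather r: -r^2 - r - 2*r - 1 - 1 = -r^2 - 3*r - 2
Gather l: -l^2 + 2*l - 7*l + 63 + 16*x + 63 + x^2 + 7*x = -l^2 - 5*l + x^2 + 23*x + 126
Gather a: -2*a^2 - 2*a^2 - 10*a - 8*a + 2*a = -4*a^2 - 16*a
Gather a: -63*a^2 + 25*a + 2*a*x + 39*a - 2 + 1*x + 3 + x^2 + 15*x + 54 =-63*a^2 + a*(2*x + 64) + x^2 + 16*x + 55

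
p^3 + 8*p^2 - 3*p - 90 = (p - 3)*(p + 5)*(p + 6)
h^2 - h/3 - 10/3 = (h - 2)*(h + 5/3)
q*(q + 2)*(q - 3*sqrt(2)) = q^3 - 3*sqrt(2)*q^2 + 2*q^2 - 6*sqrt(2)*q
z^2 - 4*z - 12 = (z - 6)*(z + 2)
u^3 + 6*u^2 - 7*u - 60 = (u - 3)*(u + 4)*(u + 5)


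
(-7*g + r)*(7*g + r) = -49*g^2 + r^2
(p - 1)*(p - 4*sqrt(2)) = p^2 - 4*sqrt(2)*p - p + 4*sqrt(2)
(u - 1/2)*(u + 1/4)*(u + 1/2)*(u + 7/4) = u^4 + 2*u^3 + 3*u^2/16 - u/2 - 7/64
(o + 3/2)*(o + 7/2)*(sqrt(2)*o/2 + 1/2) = sqrt(2)*o^3/2 + o^2/2 + 5*sqrt(2)*o^2/2 + 5*o/2 + 21*sqrt(2)*o/8 + 21/8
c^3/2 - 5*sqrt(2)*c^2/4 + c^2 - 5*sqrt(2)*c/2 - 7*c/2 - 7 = (c/2 + 1)*(c - 7*sqrt(2)/2)*(c + sqrt(2))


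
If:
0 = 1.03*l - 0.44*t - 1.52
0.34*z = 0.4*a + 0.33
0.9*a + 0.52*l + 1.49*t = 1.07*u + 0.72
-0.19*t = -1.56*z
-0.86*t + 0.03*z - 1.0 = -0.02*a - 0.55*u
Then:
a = 1.11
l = 9.44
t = 18.64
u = 30.81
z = 2.27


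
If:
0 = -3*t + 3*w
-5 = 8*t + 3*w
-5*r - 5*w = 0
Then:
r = 5/11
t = -5/11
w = -5/11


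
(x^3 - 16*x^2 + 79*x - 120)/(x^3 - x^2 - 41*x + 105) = (x - 8)/(x + 7)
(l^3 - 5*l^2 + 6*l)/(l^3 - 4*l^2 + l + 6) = l/(l + 1)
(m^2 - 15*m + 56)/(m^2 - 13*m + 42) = (m - 8)/(m - 6)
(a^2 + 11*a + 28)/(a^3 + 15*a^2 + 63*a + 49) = (a + 4)/(a^2 + 8*a + 7)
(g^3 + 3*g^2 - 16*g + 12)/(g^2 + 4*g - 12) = g - 1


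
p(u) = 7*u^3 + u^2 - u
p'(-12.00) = 2999.00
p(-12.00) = -11940.00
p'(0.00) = -1.00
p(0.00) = 0.00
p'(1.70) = 63.09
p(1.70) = 35.58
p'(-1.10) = 22.21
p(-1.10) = -7.01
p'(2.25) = 109.81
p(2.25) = 82.55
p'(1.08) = 25.65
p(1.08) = 8.90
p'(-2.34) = 109.31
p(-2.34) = -81.87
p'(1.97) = 84.44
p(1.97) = 55.43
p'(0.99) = 21.56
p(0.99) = 6.78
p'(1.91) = 79.43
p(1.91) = 50.51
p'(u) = 21*u^2 + 2*u - 1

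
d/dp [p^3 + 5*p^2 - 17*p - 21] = 3*p^2 + 10*p - 17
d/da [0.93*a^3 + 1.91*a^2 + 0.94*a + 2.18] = 2.79*a^2 + 3.82*a + 0.94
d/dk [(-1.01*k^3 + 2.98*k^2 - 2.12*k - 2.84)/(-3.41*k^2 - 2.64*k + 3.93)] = (3.4441*k^4 + 5.3328*k^3 - 27.0043*k^2 + 4.054*k - 15.8292)/(11.6281*k^4 + 18.0048*k^3 - 19.833*k^2 - 20.7504*k + 15.4449)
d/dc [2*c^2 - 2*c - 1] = 4*c - 2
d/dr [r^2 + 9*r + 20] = 2*r + 9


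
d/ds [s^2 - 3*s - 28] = 2*s - 3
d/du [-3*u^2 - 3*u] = -6*u - 3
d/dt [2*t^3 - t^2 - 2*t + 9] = 6*t^2 - 2*t - 2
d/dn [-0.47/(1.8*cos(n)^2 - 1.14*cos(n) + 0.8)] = (0.5358 - 1.692*cos(n))*sin(n)/(1.8*cos(n)^2 - 1.14*cos(n) + 0.8)^2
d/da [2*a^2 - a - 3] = 4*a - 1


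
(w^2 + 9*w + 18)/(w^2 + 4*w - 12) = (w + 3)/(w - 2)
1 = 1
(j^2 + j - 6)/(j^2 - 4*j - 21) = (j - 2)/(j - 7)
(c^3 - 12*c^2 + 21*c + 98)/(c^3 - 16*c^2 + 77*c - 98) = (c + 2)/(c - 2)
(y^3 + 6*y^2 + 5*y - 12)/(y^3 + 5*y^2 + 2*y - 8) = (y + 3)/(y + 2)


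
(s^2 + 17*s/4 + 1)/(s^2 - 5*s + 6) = (s^2 + 17*s/4 + 1)/(s^2 - 5*s + 6)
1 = 1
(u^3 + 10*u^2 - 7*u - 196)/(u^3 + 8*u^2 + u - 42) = (u^2 + 3*u - 28)/(u^2 + u - 6)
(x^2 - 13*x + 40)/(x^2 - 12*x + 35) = (x - 8)/(x - 7)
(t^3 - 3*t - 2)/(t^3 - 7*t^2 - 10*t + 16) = (t^3 - 3*t - 2)/(t^3 - 7*t^2 - 10*t + 16)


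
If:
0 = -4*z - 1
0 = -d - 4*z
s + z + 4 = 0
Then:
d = 1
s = -15/4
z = -1/4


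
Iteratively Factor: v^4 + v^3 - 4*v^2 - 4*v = (v + 1)*(v^3 - 4*v) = (v + 1)*(v + 2)*(v^2 - 2*v) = v*(v + 1)*(v + 2)*(v - 2)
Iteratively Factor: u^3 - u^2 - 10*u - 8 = (u + 2)*(u^2 - 3*u - 4) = (u - 4)*(u + 2)*(u + 1)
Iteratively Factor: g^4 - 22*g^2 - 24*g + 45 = (g + 3)*(g^3 - 3*g^2 - 13*g + 15) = (g - 1)*(g + 3)*(g^2 - 2*g - 15) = (g - 1)*(g + 3)^2*(g - 5)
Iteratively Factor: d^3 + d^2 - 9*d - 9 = (d - 3)*(d^2 + 4*d + 3) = (d - 3)*(d + 3)*(d + 1)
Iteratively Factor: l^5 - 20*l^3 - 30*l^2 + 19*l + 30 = (l - 1)*(l^4 + l^3 - 19*l^2 - 49*l - 30) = (l - 1)*(l + 1)*(l^3 - 19*l - 30) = (l - 1)*(l + 1)*(l + 2)*(l^2 - 2*l - 15) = (l - 1)*(l + 1)*(l + 2)*(l + 3)*(l - 5)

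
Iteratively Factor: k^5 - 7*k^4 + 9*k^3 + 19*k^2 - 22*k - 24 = (k - 2)*(k^4 - 5*k^3 - k^2 + 17*k + 12) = (k - 2)*(k + 1)*(k^3 - 6*k^2 + 5*k + 12) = (k - 3)*(k - 2)*(k + 1)*(k^2 - 3*k - 4) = (k - 4)*(k - 3)*(k - 2)*(k + 1)*(k + 1)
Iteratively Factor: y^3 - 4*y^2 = (y)*(y^2 - 4*y) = y^2*(y - 4)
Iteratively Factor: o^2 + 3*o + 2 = (o + 1)*(o + 2)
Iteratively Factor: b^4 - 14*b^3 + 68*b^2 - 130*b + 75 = (b - 5)*(b^3 - 9*b^2 + 23*b - 15) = (b - 5)^2*(b^2 - 4*b + 3) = (b - 5)^2*(b - 1)*(b - 3)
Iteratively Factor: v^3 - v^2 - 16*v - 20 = (v + 2)*(v^2 - 3*v - 10) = (v - 5)*(v + 2)*(v + 2)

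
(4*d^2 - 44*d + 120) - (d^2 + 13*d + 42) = 3*d^2 - 57*d + 78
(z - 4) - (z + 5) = -9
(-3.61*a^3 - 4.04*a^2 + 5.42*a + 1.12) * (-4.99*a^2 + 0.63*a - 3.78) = 18.0139*a^5 + 17.8853*a^4 - 15.9452*a^3 + 13.097*a^2 - 19.782*a - 4.2336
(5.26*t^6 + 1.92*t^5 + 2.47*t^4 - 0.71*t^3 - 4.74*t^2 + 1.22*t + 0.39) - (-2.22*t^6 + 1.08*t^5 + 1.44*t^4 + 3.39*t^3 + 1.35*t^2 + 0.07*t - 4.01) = 7.48*t^6 + 0.84*t^5 + 1.03*t^4 - 4.1*t^3 - 6.09*t^2 + 1.15*t + 4.4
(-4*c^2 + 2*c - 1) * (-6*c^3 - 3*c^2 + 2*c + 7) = 24*c^5 - 8*c^3 - 21*c^2 + 12*c - 7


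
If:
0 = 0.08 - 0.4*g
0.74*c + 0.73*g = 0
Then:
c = -0.20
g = 0.20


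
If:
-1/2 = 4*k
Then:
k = -1/8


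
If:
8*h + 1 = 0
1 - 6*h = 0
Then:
No Solution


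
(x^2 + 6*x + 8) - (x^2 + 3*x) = 3*x + 8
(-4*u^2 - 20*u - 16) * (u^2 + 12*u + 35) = -4*u^4 - 68*u^3 - 396*u^2 - 892*u - 560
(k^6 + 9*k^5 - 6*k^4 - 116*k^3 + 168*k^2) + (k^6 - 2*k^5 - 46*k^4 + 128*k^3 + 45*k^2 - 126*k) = 2*k^6 + 7*k^5 - 52*k^4 + 12*k^3 + 213*k^2 - 126*k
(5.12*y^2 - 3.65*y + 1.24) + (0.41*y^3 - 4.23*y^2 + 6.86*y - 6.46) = 0.41*y^3 + 0.89*y^2 + 3.21*y - 5.22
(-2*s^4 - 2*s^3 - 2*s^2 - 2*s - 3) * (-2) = 4*s^4 + 4*s^3 + 4*s^2 + 4*s + 6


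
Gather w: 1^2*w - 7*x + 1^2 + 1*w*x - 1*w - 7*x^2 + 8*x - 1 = w*x - 7*x^2 + x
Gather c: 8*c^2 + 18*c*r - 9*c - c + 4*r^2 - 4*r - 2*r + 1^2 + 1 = 8*c^2 + c*(18*r - 10) + 4*r^2 - 6*r + 2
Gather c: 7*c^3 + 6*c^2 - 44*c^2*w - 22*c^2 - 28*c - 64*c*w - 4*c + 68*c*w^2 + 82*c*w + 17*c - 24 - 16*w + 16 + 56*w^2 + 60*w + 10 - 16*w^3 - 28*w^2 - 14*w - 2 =7*c^3 + c^2*(-44*w - 16) + c*(68*w^2 + 18*w - 15) - 16*w^3 + 28*w^2 + 30*w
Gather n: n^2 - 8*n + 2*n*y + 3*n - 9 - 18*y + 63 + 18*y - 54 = n^2 + n*(2*y - 5)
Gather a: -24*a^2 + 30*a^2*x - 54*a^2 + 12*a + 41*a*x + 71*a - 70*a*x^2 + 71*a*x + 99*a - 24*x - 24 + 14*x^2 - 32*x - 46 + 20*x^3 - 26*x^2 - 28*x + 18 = a^2*(30*x - 78) + a*(-70*x^2 + 112*x + 182) + 20*x^3 - 12*x^2 - 84*x - 52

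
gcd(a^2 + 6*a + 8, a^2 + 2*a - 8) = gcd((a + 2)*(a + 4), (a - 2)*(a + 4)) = a + 4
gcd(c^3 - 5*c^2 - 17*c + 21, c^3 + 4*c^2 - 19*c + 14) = c - 1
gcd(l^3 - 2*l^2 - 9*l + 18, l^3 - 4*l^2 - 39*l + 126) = l - 3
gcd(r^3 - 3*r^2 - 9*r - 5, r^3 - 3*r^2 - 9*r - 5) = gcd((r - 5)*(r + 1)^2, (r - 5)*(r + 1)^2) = r^3 - 3*r^2 - 9*r - 5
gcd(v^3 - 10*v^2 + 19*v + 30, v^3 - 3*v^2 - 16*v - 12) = v^2 - 5*v - 6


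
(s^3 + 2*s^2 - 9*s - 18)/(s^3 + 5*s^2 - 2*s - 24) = (s^2 - s - 6)/(s^2 + 2*s - 8)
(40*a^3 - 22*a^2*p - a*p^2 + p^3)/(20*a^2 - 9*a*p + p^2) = (-10*a^2 + 3*a*p + p^2)/(-5*a + p)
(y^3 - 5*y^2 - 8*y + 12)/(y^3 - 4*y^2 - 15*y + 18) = (y + 2)/(y + 3)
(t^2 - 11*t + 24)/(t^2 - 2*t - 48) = (t - 3)/(t + 6)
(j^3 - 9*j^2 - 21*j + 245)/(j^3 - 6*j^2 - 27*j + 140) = (j - 7)/(j - 4)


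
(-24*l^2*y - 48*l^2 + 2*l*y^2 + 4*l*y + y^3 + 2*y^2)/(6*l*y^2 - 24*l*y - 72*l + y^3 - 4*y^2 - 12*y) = (-4*l + y)/(y - 6)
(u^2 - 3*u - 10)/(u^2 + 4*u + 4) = (u - 5)/(u + 2)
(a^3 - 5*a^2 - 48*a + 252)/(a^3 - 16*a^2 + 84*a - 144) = (a + 7)/(a - 4)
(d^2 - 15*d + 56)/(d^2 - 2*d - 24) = (-d^2 + 15*d - 56)/(-d^2 + 2*d + 24)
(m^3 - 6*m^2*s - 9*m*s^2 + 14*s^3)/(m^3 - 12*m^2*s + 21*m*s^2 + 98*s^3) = (-m + s)/(-m + 7*s)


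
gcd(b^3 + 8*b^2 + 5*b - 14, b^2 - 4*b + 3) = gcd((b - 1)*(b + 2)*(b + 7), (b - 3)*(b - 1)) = b - 1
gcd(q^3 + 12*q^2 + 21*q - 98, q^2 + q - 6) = q - 2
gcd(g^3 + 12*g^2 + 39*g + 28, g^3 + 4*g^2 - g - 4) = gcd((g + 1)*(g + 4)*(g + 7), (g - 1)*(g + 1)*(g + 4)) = g^2 + 5*g + 4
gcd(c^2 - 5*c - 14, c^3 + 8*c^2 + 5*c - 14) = c + 2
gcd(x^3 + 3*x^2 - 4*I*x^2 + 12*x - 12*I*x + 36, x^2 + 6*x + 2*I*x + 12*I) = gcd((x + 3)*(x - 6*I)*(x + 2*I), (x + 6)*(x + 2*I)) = x + 2*I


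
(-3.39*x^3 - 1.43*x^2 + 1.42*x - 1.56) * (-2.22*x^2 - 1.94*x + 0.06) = 7.5258*x^5 + 9.7512*x^4 - 0.5816*x^3 + 0.622600000000001*x^2 + 3.1116*x - 0.0936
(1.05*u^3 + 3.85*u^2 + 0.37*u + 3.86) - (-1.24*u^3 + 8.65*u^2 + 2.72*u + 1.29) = 2.29*u^3 - 4.8*u^2 - 2.35*u + 2.57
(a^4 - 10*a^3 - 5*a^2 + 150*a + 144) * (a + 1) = a^5 - 9*a^4 - 15*a^3 + 145*a^2 + 294*a + 144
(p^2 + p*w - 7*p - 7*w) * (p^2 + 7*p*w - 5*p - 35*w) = p^4 + 8*p^3*w - 12*p^3 + 7*p^2*w^2 - 96*p^2*w + 35*p^2 - 84*p*w^2 + 280*p*w + 245*w^2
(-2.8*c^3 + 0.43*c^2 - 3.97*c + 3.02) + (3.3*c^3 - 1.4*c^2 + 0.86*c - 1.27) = 0.5*c^3 - 0.97*c^2 - 3.11*c + 1.75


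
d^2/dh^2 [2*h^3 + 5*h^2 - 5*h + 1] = 12*h + 10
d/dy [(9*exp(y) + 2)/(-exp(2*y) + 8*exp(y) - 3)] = (9*exp(2*y) + 4*exp(y) - 43)*exp(y)/(exp(4*y) - 16*exp(3*y) + 70*exp(2*y) - 48*exp(y) + 9)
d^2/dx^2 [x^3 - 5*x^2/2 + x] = 6*x - 5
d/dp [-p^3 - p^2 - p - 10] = -3*p^2 - 2*p - 1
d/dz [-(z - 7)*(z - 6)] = 13 - 2*z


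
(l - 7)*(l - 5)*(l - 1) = l^3 - 13*l^2 + 47*l - 35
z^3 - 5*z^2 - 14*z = z*(z - 7)*(z + 2)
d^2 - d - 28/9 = (d - 7/3)*(d + 4/3)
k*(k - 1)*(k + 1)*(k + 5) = k^4 + 5*k^3 - k^2 - 5*k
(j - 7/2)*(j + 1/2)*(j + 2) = j^3 - j^2 - 31*j/4 - 7/2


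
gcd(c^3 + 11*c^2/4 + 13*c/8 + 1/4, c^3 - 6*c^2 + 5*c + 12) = 1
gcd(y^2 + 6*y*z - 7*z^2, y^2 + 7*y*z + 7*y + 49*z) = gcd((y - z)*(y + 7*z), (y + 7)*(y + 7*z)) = y + 7*z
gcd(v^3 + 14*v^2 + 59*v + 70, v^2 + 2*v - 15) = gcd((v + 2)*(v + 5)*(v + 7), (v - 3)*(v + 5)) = v + 5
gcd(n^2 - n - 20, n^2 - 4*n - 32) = n + 4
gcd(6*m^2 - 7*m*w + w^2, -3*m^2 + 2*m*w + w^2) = -m + w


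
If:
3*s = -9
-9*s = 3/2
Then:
No Solution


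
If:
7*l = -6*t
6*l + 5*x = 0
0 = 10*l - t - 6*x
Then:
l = 0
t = 0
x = 0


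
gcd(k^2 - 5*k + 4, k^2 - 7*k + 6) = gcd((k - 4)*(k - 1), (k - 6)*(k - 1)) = k - 1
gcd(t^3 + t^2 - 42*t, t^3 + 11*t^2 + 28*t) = t^2 + 7*t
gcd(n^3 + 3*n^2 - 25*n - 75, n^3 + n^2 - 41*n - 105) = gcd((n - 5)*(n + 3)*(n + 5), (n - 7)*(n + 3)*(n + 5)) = n^2 + 8*n + 15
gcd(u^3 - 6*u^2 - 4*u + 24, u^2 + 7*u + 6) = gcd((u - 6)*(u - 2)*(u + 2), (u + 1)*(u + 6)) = 1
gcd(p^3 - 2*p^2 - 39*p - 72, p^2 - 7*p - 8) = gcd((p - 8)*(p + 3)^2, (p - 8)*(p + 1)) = p - 8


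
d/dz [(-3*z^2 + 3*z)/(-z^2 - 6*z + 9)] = 3*(7*z^2 - 18*z + 9)/(z^4 + 12*z^3 + 18*z^2 - 108*z + 81)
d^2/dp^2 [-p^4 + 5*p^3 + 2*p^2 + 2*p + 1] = -12*p^2 + 30*p + 4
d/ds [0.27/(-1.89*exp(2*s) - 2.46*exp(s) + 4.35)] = (1.0206*exp(s) + 0.6642)*exp(s)/(1.89*exp(2*s) + 2.46*exp(s) - 4.35)^2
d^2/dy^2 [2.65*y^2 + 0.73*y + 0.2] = 5.30000000000000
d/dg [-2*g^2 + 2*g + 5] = 2 - 4*g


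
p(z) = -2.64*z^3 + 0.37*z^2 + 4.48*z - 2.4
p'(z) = -7.92*z^2 + 0.74*z + 4.48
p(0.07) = -2.09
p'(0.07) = 4.49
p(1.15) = -0.77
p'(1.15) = -5.14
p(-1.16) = -2.98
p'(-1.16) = -7.04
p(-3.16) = 70.44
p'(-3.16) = -76.94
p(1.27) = -1.52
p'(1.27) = -7.35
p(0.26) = -1.26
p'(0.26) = 4.14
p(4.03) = -151.13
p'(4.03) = -121.17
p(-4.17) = 176.78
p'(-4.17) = -136.33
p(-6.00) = 554.28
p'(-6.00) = -285.08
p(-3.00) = 58.77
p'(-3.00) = -69.02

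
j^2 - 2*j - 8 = (j - 4)*(j + 2)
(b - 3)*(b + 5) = b^2 + 2*b - 15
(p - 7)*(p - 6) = p^2 - 13*p + 42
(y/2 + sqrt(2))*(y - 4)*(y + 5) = y^3/2 + y^2/2 + sqrt(2)*y^2 - 10*y + sqrt(2)*y - 20*sqrt(2)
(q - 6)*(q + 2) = q^2 - 4*q - 12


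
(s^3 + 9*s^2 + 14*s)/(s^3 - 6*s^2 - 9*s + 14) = s*(s + 7)/(s^2 - 8*s + 7)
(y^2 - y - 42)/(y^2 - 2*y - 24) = (-y^2 + y + 42)/(-y^2 + 2*y + 24)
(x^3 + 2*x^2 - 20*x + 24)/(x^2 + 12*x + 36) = (x^2 - 4*x + 4)/(x + 6)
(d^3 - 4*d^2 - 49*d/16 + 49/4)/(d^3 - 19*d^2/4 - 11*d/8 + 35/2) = (4*d - 7)/(2*(2*d - 5))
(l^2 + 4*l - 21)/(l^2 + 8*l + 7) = (l - 3)/(l + 1)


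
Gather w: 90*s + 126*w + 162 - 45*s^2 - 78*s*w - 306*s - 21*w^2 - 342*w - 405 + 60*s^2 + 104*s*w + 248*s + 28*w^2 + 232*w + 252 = 15*s^2 + 32*s + 7*w^2 + w*(26*s + 16) + 9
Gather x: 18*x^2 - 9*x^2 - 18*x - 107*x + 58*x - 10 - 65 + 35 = 9*x^2 - 67*x - 40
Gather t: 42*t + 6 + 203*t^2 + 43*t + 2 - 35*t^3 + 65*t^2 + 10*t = -35*t^3 + 268*t^2 + 95*t + 8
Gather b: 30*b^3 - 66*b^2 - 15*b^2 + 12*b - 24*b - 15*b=30*b^3 - 81*b^2 - 27*b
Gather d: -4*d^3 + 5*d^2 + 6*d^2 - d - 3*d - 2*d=-4*d^3 + 11*d^2 - 6*d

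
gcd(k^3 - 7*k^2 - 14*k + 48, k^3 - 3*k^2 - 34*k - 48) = k^2 - 5*k - 24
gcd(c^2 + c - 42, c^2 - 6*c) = c - 6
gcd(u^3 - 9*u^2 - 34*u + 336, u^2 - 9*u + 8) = u - 8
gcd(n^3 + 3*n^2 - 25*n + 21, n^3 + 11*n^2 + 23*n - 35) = n^2 + 6*n - 7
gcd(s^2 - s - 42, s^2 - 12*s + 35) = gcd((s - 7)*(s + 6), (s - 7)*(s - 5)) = s - 7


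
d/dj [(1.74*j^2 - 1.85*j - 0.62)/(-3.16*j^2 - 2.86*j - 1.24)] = (-10.8224*j^2 - 8.2336*j + 0.5208)/(9.9856*j^4 + 18.0752*j^3 + 16.0164*j^2 + 7.0928*j + 1.5376)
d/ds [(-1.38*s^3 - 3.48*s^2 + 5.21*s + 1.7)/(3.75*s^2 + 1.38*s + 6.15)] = (-5.175*s^4 - 3.8088*s^3 - 49.8009*s^2 - 55.554*s + 29.6955)/(14.0625*s^4 + 10.35*s^3 + 48.0294*s^2 + 16.974*s + 37.8225)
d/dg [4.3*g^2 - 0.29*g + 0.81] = 8.6*g - 0.29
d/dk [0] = 0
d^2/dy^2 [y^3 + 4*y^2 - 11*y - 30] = 6*y + 8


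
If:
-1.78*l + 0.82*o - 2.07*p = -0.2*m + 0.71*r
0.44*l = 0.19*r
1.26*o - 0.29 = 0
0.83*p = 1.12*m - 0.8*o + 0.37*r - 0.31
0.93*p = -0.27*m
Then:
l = 0.12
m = 0.29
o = 0.23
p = -0.08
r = 0.28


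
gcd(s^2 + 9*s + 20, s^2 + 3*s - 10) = s + 5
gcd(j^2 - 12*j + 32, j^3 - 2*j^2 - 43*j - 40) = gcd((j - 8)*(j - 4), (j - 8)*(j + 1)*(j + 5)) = j - 8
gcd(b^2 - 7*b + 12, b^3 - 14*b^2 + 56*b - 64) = b - 4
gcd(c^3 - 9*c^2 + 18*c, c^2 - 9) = c - 3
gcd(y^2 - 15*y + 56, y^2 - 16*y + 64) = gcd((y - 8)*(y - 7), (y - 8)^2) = y - 8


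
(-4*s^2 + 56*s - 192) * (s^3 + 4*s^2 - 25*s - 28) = -4*s^5 + 40*s^4 + 132*s^3 - 2056*s^2 + 3232*s + 5376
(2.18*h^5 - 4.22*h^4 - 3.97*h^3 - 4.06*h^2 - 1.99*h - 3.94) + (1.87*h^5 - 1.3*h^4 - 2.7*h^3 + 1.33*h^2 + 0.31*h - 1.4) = 4.05*h^5 - 5.52*h^4 - 6.67*h^3 - 2.73*h^2 - 1.68*h - 5.34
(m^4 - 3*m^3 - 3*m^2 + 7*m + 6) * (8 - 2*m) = -2*m^5 + 14*m^4 - 18*m^3 - 38*m^2 + 44*m + 48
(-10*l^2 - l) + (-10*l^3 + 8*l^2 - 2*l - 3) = -10*l^3 - 2*l^2 - 3*l - 3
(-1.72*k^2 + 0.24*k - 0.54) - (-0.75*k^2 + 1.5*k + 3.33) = -0.97*k^2 - 1.26*k - 3.87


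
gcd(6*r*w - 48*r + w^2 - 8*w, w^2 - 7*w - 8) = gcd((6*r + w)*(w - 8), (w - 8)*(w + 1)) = w - 8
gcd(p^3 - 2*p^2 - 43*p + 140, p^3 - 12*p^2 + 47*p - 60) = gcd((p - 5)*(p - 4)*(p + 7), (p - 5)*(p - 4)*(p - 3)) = p^2 - 9*p + 20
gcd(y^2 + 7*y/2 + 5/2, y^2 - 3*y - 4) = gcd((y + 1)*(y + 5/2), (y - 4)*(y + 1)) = y + 1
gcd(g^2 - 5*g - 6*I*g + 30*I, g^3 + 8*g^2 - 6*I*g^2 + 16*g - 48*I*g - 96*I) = g - 6*I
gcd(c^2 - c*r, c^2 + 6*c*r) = c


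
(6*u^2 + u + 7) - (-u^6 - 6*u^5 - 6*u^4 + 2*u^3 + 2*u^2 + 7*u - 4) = u^6 + 6*u^5 + 6*u^4 - 2*u^3 + 4*u^2 - 6*u + 11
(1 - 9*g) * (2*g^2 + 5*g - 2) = -18*g^3 - 43*g^2 + 23*g - 2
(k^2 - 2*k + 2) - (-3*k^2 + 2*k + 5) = 4*k^2 - 4*k - 3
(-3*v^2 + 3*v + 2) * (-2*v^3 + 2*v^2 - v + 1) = 6*v^5 - 12*v^4 + 5*v^3 - 2*v^2 + v + 2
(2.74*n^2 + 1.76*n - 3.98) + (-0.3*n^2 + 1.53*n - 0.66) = 2.44*n^2 + 3.29*n - 4.64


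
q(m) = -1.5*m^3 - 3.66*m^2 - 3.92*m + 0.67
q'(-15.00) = -906.62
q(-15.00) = 4298.47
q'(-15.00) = -906.62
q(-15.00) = 4298.47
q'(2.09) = -38.88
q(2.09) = -37.20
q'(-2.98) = -22.07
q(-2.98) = 19.54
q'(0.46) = -8.24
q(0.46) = -2.05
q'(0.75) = -11.94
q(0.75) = -4.96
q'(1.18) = -18.82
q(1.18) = -11.52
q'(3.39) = -80.45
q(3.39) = -113.12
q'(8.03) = -352.86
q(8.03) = -1043.48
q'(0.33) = -6.83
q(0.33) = -1.08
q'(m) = -4.5*m^2 - 7.32*m - 3.92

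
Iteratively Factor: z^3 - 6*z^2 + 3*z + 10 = (z - 2)*(z^2 - 4*z - 5) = (z - 5)*(z - 2)*(z + 1)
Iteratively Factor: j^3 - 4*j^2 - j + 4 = (j - 1)*(j^2 - 3*j - 4) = (j - 4)*(j - 1)*(j + 1)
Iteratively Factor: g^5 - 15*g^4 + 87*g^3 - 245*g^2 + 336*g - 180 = (g - 2)*(g^4 - 13*g^3 + 61*g^2 - 123*g + 90) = (g - 3)*(g - 2)*(g^3 - 10*g^2 + 31*g - 30) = (g - 3)*(g - 2)^2*(g^2 - 8*g + 15) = (g - 5)*(g - 3)*(g - 2)^2*(g - 3)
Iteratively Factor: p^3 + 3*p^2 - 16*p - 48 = (p - 4)*(p^2 + 7*p + 12) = (p - 4)*(p + 4)*(p + 3)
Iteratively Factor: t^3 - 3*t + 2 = (t - 1)*(t^2 + t - 2) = (t - 1)^2*(t + 2)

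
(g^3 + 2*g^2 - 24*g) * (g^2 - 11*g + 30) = g^5 - 9*g^4 - 16*g^3 + 324*g^2 - 720*g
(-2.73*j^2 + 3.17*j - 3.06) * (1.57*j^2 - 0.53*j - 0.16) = -4.2861*j^4 + 6.4238*j^3 - 6.0475*j^2 + 1.1146*j + 0.4896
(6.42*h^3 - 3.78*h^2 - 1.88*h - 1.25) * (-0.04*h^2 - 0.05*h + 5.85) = -0.2568*h^5 - 0.1698*h^4 + 37.8212*h^3 - 21.969*h^2 - 10.9355*h - 7.3125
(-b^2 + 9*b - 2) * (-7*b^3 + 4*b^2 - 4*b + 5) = 7*b^5 - 67*b^4 + 54*b^3 - 49*b^2 + 53*b - 10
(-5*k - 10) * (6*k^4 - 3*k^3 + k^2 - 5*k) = -30*k^5 - 45*k^4 + 25*k^3 + 15*k^2 + 50*k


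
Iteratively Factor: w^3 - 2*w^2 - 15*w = (w - 5)*(w^2 + 3*w) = w*(w - 5)*(w + 3)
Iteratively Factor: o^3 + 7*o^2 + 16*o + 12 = (o + 3)*(o^2 + 4*o + 4) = (o + 2)*(o + 3)*(o + 2)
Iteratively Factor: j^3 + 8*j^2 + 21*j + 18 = (j + 3)*(j^2 + 5*j + 6) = (j + 2)*(j + 3)*(j + 3)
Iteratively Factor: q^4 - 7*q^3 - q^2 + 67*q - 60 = (q - 5)*(q^3 - 2*q^2 - 11*q + 12) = (q - 5)*(q - 1)*(q^2 - q - 12) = (q - 5)*(q - 4)*(q - 1)*(q + 3)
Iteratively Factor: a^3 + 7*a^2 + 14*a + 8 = (a + 2)*(a^2 + 5*a + 4) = (a + 1)*(a + 2)*(a + 4)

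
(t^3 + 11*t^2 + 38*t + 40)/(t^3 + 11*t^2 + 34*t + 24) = (t^2 + 7*t + 10)/(t^2 + 7*t + 6)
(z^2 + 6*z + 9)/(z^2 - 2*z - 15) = (z + 3)/(z - 5)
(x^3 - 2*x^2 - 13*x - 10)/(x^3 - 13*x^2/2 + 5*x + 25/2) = 2*(x + 2)/(2*x - 5)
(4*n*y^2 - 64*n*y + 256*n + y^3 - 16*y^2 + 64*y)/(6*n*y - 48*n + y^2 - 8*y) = (4*n*y - 32*n + y^2 - 8*y)/(6*n + y)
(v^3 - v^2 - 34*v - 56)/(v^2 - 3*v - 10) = (v^2 - 3*v - 28)/(v - 5)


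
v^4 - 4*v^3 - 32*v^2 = v^2*(v - 8)*(v + 4)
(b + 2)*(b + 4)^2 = b^3 + 10*b^2 + 32*b + 32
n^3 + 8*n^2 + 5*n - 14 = (n - 1)*(n + 2)*(n + 7)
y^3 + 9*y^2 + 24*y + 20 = (y + 2)^2*(y + 5)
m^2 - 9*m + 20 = (m - 5)*(m - 4)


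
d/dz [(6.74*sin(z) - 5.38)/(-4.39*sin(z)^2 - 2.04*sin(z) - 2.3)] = (29.5886*sin(z)^2 - 47.2364*sin(z) - 26.4772)*cos(z)/(19.2721*sin(z)^4 + 17.9112*sin(z)^3 + 24.3556*sin(z)^2 + 9.384*sin(z) + 5.29)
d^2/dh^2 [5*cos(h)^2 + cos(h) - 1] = -cos(h) - 10*cos(2*h)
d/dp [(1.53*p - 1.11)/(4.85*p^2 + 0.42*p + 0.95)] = (-7.4205*p^2 + 10.767*p + 1.9197)/(23.5225*p^4 + 4.074*p^3 + 9.3914*p^2 + 0.798*p + 0.9025)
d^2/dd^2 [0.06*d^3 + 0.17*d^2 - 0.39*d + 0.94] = 0.36*d + 0.34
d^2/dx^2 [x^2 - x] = 2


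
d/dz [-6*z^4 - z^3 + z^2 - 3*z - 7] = -24*z^3 - 3*z^2 + 2*z - 3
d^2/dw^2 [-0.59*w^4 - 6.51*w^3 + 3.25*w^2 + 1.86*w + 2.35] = -7.08*w^2 - 39.06*w + 6.5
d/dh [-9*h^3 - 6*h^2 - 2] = 3*h*(-9*h - 4)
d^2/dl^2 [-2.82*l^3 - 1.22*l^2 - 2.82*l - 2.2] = -16.92*l - 2.44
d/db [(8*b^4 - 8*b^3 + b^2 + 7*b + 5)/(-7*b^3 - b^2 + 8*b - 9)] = (-56*b^6 - 16*b^5 + 207*b^4 - 318*b^3 + 336*b^2 - 8*b - 103)/(49*b^6 + 14*b^5 - 111*b^4 + 110*b^3 + 82*b^2 - 144*b + 81)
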